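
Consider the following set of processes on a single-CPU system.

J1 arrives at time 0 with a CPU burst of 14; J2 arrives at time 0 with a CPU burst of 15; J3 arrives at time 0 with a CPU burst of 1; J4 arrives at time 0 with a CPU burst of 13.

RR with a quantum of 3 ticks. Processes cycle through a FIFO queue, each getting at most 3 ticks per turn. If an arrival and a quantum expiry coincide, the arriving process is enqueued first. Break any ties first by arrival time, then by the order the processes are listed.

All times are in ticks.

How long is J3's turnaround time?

Schedule: | J1 0-3 | J2 3-6 | J3 6-7 | J4 7-10 | J1 10-13 | J2 13-16 | J4 16-19 | J1 19-22 | J2 22-25 | J4 25-28 | J1 28-31 | J2 31-34 | J4 34-37 | J1 37-39 | J2 39-42 | J4 42-43 |
Completion: J1=39  J2=42  J3=7  J4=43
Turnaround(J3) = completion − arrival = 7 − 0 = 7

7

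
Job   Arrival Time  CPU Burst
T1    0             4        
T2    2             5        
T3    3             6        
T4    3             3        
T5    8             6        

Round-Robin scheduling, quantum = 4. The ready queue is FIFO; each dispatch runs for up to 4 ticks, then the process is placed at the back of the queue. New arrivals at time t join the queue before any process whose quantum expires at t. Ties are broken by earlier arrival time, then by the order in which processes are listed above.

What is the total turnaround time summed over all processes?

Timeline: | T1 0-4 | T2 4-8 | T3 8-12 | T4 12-15 | T5 15-19 | T2 19-20 | T3 20-22 | T5 22-24 |
Completion: T1=4  T2=20  T3=22  T4=15  T5=24
Turnaround (C−A): T1=4  T2=18  T3=19  T4=12  T5=16
Turnaround = completion − arrival: T1=4, T2=18, T3=19, T4=12, T5=16
Total turnaround = 4 + 18 + 19 + 12 + 16 = 69

69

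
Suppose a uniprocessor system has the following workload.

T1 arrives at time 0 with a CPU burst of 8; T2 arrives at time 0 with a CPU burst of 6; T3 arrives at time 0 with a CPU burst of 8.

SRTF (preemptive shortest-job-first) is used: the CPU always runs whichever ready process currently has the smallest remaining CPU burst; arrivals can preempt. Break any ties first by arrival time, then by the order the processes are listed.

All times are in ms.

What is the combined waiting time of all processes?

20

Schedule: | T2 0-6 | T1 6-14 | T3 14-22 |
Completion: T1=14  T2=6  T3=22
Waiting = turnaround − burst: T1=6, T2=0, T3=14
Total waiting = 6 + 0 + 14 = 20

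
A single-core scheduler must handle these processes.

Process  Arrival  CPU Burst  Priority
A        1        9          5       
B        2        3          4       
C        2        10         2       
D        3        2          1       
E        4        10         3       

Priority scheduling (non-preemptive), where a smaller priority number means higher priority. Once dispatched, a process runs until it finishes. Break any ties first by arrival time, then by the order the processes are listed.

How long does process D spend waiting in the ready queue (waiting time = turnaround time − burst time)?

Gantt: | idle 0-1 | A 1-10 | D 10-12 | C 12-22 | E 22-32 | B 32-35 |
Completion: A=10  B=35  C=22  D=12  E=32
Turnaround (C−A): A=9  B=33  C=20  D=9  E=28
Waiting(D) = turnaround − burst = 9 − 2 = 7

7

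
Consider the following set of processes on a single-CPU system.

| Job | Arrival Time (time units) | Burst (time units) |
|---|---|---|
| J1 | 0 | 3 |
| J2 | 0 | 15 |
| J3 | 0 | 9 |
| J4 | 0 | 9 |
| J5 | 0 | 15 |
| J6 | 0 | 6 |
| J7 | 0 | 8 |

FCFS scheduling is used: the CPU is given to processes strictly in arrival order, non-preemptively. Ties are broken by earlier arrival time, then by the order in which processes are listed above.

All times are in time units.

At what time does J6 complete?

Schedule: | J1 0-3 | J2 3-18 | J3 18-27 | J4 27-36 | J5 36-51 | J6 51-57 | J7 57-65 |
Completion: J1=3  J2=18  J3=27  J4=36  J5=51  J6=57  J7=65

57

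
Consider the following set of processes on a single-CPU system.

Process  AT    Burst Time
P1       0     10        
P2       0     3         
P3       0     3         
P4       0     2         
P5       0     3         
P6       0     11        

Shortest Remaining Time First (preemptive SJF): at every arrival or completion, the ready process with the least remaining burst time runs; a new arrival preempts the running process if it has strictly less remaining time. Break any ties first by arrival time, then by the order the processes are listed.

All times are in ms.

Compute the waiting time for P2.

Timeline: | P4 0-2 | P2 2-5 | P3 5-8 | P5 8-11 | P1 11-21 | P6 21-32 |
Completion: P1=21  P2=5  P3=8  P4=2  P5=11  P6=32
Turnaround (C−A): P1=21  P2=5  P3=8  P4=2  P5=11  P6=32
Waiting(P2) = turnaround − burst = 5 − 3 = 2

2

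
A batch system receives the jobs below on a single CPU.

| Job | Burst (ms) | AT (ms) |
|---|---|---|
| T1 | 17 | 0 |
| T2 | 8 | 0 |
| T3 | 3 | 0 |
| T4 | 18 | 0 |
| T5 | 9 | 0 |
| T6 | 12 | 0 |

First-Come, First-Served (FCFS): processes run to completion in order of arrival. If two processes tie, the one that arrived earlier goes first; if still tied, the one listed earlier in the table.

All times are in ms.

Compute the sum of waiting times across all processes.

171

Gantt: | T1 0-17 | T2 17-25 | T3 25-28 | T4 28-46 | T5 46-55 | T6 55-67 |
Completion: T1=17  T2=25  T3=28  T4=46  T5=55  T6=67
Waiting = turnaround − burst: T1=0, T2=17, T3=25, T4=28, T5=46, T6=55
Total waiting = 0 + 17 + 25 + 28 + 46 + 55 = 171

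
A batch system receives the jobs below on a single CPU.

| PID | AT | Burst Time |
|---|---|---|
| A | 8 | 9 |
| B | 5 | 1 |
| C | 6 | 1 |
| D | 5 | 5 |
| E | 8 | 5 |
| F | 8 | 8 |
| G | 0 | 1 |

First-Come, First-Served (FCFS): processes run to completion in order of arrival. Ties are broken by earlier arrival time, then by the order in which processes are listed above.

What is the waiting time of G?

0

Schedule: | G 0-1 | idle 1-5 | B 5-6 | D 6-11 | C 11-12 | A 12-21 | E 21-26 | F 26-34 |
Completion: A=21  B=6  C=12  D=11  E=26  F=34  G=1
Turnaround (C−A): A=13  B=1  C=6  D=6  E=18  F=26  G=1
Waiting(G) = turnaround − burst = 1 − 1 = 0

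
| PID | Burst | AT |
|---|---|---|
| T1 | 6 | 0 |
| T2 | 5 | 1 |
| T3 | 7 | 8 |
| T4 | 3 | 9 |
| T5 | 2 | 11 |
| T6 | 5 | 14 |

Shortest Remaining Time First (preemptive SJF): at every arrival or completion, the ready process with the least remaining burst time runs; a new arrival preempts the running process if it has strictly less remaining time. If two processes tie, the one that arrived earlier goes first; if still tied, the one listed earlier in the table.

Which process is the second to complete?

Gantt: | T1 0-6 | T2 6-11 | T5 11-13 | T4 13-16 | T6 16-21 | T3 21-28 |
Completion: T1=6  T2=11  T3=28  T4=16  T5=13  T6=21
Turnaround (C−A): T1=6  T2=10  T3=20  T4=7  T5=2  T6=7
Finish order: T1 → T2 → T5 → T4 → T6 → T3

T2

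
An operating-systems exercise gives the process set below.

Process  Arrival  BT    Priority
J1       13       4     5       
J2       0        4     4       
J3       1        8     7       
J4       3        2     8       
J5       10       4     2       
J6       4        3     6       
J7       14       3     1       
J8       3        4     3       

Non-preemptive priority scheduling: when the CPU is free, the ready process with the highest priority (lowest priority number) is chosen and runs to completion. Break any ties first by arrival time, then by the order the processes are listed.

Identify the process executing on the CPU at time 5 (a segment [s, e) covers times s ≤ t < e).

J8

Schedule: | J2 0-4 | J8 4-8 | J6 8-11 | J5 11-15 | J7 15-18 | J1 18-22 | J3 22-30 | J4 30-32 |
Completion: J1=22  J2=4  J3=30  J4=32  J5=15  J6=11  J7=18  J8=8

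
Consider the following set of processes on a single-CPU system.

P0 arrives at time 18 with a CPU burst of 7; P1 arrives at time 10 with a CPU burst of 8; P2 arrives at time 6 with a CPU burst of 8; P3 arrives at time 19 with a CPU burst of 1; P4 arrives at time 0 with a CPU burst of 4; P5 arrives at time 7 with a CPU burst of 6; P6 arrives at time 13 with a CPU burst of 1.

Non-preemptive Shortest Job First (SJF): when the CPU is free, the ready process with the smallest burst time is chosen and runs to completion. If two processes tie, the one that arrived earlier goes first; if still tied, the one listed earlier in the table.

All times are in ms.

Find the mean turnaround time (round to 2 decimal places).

Gantt: | P4 0-4 | idle 4-6 | P2 6-14 | P6 14-15 | P5 15-21 | P3 21-22 | P0 22-29 | P1 29-37 |
Completion: P0=29  P1=37  P2=14  P3=22  P4=4  P5=21  P6=15
Turnaround (C−A): P0=11  P1=27  P2=8  P3=3  P4=4  P5=14  P6=2
Turnaround times: P0=11, P1=27, P2=8, P3=3, P4=4, P5=14, P6=2
Average turnaround = (11+27+8+3+4+14+2) / 7 = 69/7 = 9.86

9.86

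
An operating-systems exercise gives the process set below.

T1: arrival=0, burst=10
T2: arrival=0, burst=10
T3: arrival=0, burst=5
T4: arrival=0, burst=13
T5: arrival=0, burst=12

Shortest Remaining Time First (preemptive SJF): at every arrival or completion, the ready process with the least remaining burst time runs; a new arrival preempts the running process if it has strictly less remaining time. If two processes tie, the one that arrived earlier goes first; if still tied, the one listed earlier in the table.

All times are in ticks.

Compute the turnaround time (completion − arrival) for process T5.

Schedule: | T3 0-5 | T1 5-15 | T2 15-25 | T5 25-37 | T4 37-50 |
Completion: T1=15  T2=25  T3=5  T4=50  T5=37
Turnaround (C−A): T1=15  T2=25  T3=5  T4=50  T5=37
Turnaround(T5) = completion − arrival = 37 − 0 = 37

37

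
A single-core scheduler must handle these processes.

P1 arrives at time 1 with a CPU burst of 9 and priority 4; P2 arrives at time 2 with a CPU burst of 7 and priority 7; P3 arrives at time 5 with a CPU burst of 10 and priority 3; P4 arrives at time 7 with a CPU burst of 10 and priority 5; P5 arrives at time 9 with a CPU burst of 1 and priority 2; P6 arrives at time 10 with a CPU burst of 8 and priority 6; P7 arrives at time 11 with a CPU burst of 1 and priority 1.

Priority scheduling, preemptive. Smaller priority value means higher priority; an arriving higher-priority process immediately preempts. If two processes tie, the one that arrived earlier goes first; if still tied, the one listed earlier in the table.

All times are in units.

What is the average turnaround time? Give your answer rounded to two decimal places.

19.29

Timeline: | idle 0-1 | P1 1-5 | P3 5-9 | P5 9-10 | P3 10-11 | P7 11-12 | P3 12-17 | P1 17-22 | P4 22-32 | P6 32-40 | P2 40-47 |
Completion: P1=22  P2=47  P3=17  P4=32  P5=10  P6=40  P7=12
Turnaround (C−A): P1=21  P2=45  P3=12  P4=25  P5=1  P6=30  P7=1
Turnaround times: P1=21, P2=45, P3=12, P4=25, P5=1, P6=30, P7=1
Average turnaround = (21+45+12+25+1+30+1) / 7 = 135/7 = 19.29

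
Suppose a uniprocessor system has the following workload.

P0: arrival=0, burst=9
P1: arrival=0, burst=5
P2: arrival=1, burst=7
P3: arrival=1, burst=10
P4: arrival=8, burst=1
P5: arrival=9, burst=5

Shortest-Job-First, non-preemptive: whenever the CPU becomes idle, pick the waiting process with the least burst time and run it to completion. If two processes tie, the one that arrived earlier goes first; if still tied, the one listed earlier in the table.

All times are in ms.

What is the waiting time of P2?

4

Gantt: | P1 0-5 | P2 5-12 | P4 12-13 | P5 13-18 | P0 18-27 | P3 27-37 |
Completion: P0=27  P1=5  P2=12  P3=37  P4=13  P5=18
Waiting(P2) = turnaround − burst = 11 − 7 = 4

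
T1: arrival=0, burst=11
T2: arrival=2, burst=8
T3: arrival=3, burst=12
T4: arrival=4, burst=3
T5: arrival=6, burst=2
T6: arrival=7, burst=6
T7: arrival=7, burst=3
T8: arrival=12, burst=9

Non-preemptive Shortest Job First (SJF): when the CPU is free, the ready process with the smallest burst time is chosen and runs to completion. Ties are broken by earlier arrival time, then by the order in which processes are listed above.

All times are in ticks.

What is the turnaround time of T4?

Schedule: | T1 0-11 | T5 11-13 | T4 13-16 | T7 16-19 | T6 19-25 | T2 25-33 | T8 33-42 | T3 42-54 |
Completion: T1=11  T2=33  T3=54  T4=16  T5=13  T6=25  T7=19  T8=42
Turnaround (C−A): T1=11  T2=31  T3=51  T4=12  T5=7  T6=18  T7=12  T8=30
Turnaround(T4) = completion − arrival = 16 − 4 = 12

12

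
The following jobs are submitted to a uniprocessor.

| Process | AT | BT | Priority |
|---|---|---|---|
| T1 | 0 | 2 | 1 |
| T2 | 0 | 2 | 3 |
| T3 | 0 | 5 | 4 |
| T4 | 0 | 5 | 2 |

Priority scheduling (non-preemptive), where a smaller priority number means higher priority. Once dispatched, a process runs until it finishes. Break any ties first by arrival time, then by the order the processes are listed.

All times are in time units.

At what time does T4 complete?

Gantt: | T1 0-2 | T4 2-7 | T2 7-9 | T3 9-14 |
Completion: T1=2  T2=9  T3=14  T4=7
Turnaround (C−A): T1=2  T2=9  T3=14  T4=7

7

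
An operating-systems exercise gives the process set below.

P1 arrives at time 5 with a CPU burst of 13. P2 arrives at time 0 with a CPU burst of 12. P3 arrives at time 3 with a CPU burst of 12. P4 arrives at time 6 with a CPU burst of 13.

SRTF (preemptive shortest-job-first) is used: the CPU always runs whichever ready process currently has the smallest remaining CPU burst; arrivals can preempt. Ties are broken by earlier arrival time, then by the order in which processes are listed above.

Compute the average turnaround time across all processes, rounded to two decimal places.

27.25

Gantt: | P2 0-12 | P3 12-24 | P1 24-37 | P4 37-50 |
Completion: P1=37  P2=12  P3=24  P4=50
Turnaround (C−A): P1=32  P2=12  P3=21  P4=44
Turnaround times: P1=32, P2=12, P3=21, P4=44
Average turnaround = (32+12+21+44) / 4 = 109/4 = 27.25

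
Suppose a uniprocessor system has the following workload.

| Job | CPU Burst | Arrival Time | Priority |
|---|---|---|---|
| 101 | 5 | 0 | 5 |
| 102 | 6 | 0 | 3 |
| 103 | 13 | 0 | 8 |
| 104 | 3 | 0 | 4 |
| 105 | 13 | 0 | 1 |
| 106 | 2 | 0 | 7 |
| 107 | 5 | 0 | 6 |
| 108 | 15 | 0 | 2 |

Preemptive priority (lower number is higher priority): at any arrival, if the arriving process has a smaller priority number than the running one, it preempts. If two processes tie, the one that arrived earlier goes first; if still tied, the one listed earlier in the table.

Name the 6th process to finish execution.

Schedule: | 105 0-13 | 108 13-28 | 102 28-34 | 104 34-37 | 101 37-42 | 107 42-47 | 106 47-49 | 103 49-62 |
Completion: 101=42  102=34  103=62  104=37  105=13  106=49  107=47  108=28
Finish order: 105 → 108 → 102 → 104 → 101 → 107 → 106 → 103

107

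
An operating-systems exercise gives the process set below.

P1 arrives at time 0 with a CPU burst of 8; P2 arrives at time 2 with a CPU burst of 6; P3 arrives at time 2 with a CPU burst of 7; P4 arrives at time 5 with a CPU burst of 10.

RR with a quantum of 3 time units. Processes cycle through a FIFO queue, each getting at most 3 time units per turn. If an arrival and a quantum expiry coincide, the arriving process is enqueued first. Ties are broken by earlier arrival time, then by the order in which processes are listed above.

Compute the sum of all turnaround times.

90

Timeline: | P1 0-3 | P2 3-6 | P3 6-9 | P1 9-12 | P4 12-15 | P2 15-18 | P3 18-21 | P1 21-23 | P4 23-26 | P3 26-27 | P4 27-31 |
Completion: P1=23  P2=18  P3=27  P4=31
Turnaround (C−A): P1=23  P2=16  P3=25  P4=26
Turnaround = completion − arrival: P1=23, P2=16, P3=25, P4=26
Total turnaround = 23 + 16 + 25 + 26 = 90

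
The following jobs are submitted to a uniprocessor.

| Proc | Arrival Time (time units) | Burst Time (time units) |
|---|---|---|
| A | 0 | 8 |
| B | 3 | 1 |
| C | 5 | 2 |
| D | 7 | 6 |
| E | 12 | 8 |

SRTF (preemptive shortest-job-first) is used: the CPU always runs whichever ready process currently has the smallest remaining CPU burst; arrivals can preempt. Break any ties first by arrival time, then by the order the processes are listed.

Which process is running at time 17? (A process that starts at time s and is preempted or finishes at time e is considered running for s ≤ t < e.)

E

Schedule: | A 0-3 | B 3-4 | A 4-5 | C 5-7 | A 7-11 | D 11-17 | E 17-25 |
Completion: A=11  B=4  C=7  D=17  E=25
Turnaround (C−A): A=11  B=1  C=2  D=10  E=13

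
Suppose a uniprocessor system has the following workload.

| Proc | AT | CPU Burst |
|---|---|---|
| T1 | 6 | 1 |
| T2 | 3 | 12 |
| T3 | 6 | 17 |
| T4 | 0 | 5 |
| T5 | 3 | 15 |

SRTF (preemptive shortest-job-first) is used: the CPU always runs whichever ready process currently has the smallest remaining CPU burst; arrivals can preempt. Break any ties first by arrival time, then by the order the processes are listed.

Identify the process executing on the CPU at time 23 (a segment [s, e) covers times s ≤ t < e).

T5

Gantt: | T4 0-5 | T2 5-6 | T1 6-7 | T2 7-18 | T5 18-33 | T3 33-50 |
Completion: T1=7  T2=18  T3=50  T4=5  T5=33
Turnaround (C−A): T1=1  T2=15  T3=44  T4=5  T5=30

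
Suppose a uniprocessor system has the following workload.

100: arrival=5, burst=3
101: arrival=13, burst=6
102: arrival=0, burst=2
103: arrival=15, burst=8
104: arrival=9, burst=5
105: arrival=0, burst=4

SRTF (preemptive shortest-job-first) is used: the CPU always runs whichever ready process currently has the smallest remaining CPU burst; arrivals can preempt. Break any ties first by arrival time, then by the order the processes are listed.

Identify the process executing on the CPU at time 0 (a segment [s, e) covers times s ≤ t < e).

102

Timeline: | 102 0-2 | 105 2-6 | 100 6-9 | 104 9-14 | 101 14-20 | 103 20-28 |
Completion: 100=9  101=20  102=2  103=28  104=14  105=6
Turnaround (C−A): 100=4  101=7  102=2  103=13  104=5  105=6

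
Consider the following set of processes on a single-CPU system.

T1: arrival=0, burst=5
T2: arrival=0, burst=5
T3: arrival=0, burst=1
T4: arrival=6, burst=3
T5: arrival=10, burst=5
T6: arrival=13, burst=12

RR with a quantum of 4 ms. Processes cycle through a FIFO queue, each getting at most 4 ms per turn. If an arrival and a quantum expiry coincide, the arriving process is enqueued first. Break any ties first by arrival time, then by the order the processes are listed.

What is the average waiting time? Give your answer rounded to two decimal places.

6.67

Schedule: | T1 0-4 | T2 4-8 | T3 8-9 | T1 9-10 | T4 10-13 | T2 13-14 | T5 14-18 | T6 18-22 | T5 22-23 | T6 23-31 |
Completion: T1=10  T2=14  T3=9  T4=13  T5=23  T6=31
Waiting times: T1=5, T2=9, T3=8, T4=4, T5=8, T6=6
Average waiting = (5+9+8+4+8+6) / 6 = 40/6 = 6.67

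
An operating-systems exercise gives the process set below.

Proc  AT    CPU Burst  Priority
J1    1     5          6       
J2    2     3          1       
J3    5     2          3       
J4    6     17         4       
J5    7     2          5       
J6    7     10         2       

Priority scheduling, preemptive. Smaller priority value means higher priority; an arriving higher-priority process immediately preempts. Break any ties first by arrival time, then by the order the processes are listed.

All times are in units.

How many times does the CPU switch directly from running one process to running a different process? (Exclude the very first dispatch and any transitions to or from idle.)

6

Schedule: | idle 0-1 | J1 1-2 | J2 2-5 | J3 5-7 | J6 7-17 | J4 17-34 | J5 34-36 | J1 36-40 |
Completion: J1=40  J2=5  J3=7  J4=34  J5=36  J6=17
Turnaround (C−A): J1=39  J2=3  J3=2  J4=28  J5=29  J6=10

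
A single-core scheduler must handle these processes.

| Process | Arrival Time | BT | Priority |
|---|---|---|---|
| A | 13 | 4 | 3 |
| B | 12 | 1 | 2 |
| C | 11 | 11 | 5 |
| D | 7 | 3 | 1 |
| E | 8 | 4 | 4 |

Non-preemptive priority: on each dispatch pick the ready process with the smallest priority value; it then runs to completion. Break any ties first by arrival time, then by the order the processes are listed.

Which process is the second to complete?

Gantt: | idle 0-7 | D 7-10 | E 10-14 | B 14-15 | A 15-19 | C 19-30 |
Completion: A=19  B=15  C=30  D=10  E=14
Turnaround (C−A): A=6  B=3  C=19  D=3  E=6
Finish order: D → E → B → A → C

E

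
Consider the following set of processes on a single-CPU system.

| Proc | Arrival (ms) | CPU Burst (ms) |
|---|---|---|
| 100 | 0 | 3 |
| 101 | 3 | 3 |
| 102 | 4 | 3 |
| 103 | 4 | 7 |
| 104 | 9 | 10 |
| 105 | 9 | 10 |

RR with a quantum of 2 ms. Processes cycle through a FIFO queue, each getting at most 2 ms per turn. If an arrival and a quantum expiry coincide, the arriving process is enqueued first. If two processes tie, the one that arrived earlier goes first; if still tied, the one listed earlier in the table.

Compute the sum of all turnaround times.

Schedule: | 100 0-3 | 101 3-5 | 102 5-7 | 103 7-9 | 101 9-10 | 102 10-11 | 104 11-13 | 105 13-15 | 103 15-17 | 104 17-19 | 105 19-21 | 103 21-23 | 104 23-25 | 105 25-27 | 103 27-28 | 104 28-30 | 105 30-32 | 104 32-34 | 105 34-36 |
Completion: 100=3  101=10  102=11  103=28  104=34  105=36
Turnaround (C−A): 100=3  101=7  102=7  103=24  104=25  105=27
Turnaround = completion − arrival: 100=3, 101=7, 102=7, 103=24, 104=25, 105=27
Total turnaround = 3 + 7 + 7 + 24 + 25 + 27 = 93

93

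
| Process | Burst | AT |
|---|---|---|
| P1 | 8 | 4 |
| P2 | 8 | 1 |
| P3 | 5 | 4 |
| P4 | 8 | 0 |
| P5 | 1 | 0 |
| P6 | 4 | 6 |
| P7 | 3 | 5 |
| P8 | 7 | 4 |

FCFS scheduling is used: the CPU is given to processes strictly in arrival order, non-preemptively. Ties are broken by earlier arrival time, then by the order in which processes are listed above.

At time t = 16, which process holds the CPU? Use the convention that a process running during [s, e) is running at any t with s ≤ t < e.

P2

Schedule: | P4 0-8 | P5 8-9 | P2 9-17 | P1 17-25 | P3 25-30 | P8 30-37 | P7 37-40 | P6 40-44 |
Completion: P1=25  P2=17  P3=30  P4=8  P5=9  P6=44  P7=40  P8=37
Turnaround (C−A): P1=21  P2=16  P3=26  P4=8  P5=9  P6=38  P7=35  P8=33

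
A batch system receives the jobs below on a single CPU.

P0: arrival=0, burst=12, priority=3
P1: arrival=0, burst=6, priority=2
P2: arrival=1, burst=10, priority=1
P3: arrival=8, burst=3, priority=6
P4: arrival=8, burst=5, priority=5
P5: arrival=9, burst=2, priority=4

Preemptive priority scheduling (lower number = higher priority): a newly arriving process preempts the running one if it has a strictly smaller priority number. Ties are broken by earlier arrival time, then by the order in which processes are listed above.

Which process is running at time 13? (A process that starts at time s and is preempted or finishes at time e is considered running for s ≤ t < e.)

P1

Gantt: | P1 0-1 | P2 1-11 | P1 11-16 | P0 16-28 | P5 28-30 | P4 30-35 | P3 35-38 |
Completion: P0=28  P1=16  P2=11  P3=38  P4=35  P5=30
Turnaround (C−A): P0=28  P1=16  P2=10  P3=30  P4=27  P5=21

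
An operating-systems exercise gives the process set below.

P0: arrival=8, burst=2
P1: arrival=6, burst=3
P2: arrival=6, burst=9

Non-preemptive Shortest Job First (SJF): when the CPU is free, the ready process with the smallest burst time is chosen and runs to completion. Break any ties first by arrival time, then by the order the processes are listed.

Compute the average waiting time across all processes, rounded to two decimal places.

Schedule: | idle 0-6 | P1 6-9 | P0 9-11 | P2 11-20 |
Completion: P0=11  P1=9  P2=20
Turnaround (C−A): P0=3  P1=3  P2=14
Waiting times: P0=1, P1=0, P2=5
Average waiting = (1+0+5) / 3 = 6/3 = 2.00

2.00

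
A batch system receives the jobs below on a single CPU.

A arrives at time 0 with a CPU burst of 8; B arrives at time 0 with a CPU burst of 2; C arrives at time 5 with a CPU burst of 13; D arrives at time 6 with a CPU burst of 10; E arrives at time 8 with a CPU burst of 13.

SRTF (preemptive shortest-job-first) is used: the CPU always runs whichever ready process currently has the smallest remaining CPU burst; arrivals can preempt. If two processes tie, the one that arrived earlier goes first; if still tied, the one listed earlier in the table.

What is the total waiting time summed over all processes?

46

Timeline: | B 0-2 | A 2-10 | D 10-20 | C 20-33 | E 33-46 |
Completion: A=10  B=2  C=33  D=20  E=46
Turnaround (C−A): A=10  B=2  C=28  D=14  E=38
Waiting = turnaround − burst: A=2, B=0, C=15, D=4, E=25
Total waiting = 2 + 0 + 15 + 4 + 25 = 46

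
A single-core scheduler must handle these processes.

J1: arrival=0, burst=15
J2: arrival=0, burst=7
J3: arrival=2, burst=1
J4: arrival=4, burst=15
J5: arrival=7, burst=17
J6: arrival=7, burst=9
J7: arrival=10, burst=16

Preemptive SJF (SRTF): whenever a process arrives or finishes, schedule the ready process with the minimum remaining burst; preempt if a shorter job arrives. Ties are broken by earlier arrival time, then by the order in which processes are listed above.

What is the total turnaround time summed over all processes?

Schedule: | J2 0-2 | J3 2-3 | J2 3-8 | J6 8-17 | J1 17-32 | J4 32-47 | J7 47-63 | J5 63-80 |
Completion: J1=32  J2=8  J3=3  J4=47  J5=80  J6=17  J7=63
Turnaround (C−A): J1=32  J2=8  J3=1  J4=43  J5=73  J6=10  J7=53
Turnaround = completion − arrival: J1=32, J2=8, J3=1, J4=43, J5=73, J6=10, J7=53
Total turnaround = 32 + 8 + 1 + 43 + 73 + 10 + 53 = 220

220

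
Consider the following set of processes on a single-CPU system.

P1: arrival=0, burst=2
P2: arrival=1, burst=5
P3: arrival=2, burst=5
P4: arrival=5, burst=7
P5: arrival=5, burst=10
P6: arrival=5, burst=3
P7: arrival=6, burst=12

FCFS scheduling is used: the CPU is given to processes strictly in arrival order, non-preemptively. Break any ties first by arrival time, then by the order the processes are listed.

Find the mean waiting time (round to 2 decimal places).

11.00

Timeline: | P1 0-2 | P2 2-7 | P3 7-12 | P4 12-19 | P5 19-29 | P6 29-32 | P7 32-44 |
Completion: P1=2  P2=7  P3=12  P4=19  P5=29  P6=32  P7=44
Turnaround (C−A): P1=2  P2=6  P3=10  P4=14  P5=24  P6=27  P7=38
Waiting times: P1=0, P2=1, P3=5, P4=7, P5=14, P6=24, P7=26
Average waiting = (0+1+5+7+14+24+26) / 7 = 77/7 = 11.00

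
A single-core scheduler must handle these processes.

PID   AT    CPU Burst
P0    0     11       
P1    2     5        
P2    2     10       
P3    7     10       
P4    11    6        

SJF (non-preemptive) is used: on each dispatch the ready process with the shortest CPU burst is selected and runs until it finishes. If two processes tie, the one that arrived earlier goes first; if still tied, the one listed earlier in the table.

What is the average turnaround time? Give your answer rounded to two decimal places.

20.20

Timeline: | P0 0-11 | P1 11-16 | P4 16-22 | P2 22-32 | P3 32-42 |
Completion: P0=11  P1=16  P2=32  P3=42  P4=22
Turnaround (C−A): P0=11  P1=14  P2=30  P3=35  P4=11
Turnaround times: P0=11, P1=14, P2=30, P3=35, P4=11
Average turnaround = (11+14+30+35+11) / 5 = 101/5 = 20.20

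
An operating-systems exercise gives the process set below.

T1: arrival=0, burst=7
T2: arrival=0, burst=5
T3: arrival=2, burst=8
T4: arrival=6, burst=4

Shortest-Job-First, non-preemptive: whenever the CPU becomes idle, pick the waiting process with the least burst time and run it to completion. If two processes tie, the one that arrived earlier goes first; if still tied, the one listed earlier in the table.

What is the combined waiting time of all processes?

25

Schedule: | T2 0-5 | T1 5-12 | T4 12-16 | T3 16-24 |
Completion: T1=12  T2=5  T3=24  T4=16
Waiting = turnaround − burst: T1=5, T2=0, T3=14, T4=6
Total waiting = 5 + 0 + 14 + 6 = 25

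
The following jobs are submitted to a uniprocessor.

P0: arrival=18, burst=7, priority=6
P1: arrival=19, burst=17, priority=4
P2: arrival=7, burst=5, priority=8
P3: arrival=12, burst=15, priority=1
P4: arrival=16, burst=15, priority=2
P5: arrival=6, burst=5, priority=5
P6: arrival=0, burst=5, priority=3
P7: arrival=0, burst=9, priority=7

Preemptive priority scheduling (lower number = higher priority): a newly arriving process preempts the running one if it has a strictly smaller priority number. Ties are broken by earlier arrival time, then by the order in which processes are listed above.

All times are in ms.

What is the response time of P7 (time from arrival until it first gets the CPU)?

5

Timeline: | P6 0-5 | P7 5-6 | P5 6-11 | P7 11-12 | P3 12-27 | P4 27-42 | P1 42-59 | P0 59-66 | P7 66-73 | P2 73-78 |
Completion: P0=66  P1=59  P2=78  P3=27  P4=42  P5=11  P6=5  P7=73
Turnaround (C−A): P0=48  P1=40  P2=71  P3=15  P4=26  P5=5  P6=5  P7=73
Response(P7) = first start − arrival = 5 − 0 = 5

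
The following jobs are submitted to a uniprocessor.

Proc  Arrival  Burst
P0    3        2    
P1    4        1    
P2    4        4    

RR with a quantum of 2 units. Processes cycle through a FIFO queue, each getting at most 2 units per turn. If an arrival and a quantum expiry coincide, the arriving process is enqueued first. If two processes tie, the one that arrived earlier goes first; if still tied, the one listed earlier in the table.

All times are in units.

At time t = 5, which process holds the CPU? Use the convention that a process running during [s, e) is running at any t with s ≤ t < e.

P1

Schedule: | idle 0-3 | P0 3-5 | P1 5-6 | P2 6-10 |
Completion: P0=5  P1=6  P2=10
Turnaround (C−A): P0=2  P1=2  P2=6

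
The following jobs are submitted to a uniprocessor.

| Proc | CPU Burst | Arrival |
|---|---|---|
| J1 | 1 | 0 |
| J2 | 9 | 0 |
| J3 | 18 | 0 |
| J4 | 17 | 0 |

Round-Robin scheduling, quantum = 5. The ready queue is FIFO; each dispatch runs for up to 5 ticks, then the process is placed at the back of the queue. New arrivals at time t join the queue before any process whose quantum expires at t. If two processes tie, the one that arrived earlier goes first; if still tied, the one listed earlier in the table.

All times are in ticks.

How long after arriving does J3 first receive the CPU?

6

Gantt: | J1 0-1 | J2 1-6 | J3 6-11 | J4 11-16 | J2 16-20 | J3 20-25 | J4 25-30 | J3 30-35 | J4 35-40 | J3 40-43 | J4 43-45 |
Completion: J1=1  J2=20  J3=43  J4=45
Turnaround (C−A): J1=1  J2=20  J3=43  J4=45
Response(J3) = first start − arrival = 6 − 0 = 6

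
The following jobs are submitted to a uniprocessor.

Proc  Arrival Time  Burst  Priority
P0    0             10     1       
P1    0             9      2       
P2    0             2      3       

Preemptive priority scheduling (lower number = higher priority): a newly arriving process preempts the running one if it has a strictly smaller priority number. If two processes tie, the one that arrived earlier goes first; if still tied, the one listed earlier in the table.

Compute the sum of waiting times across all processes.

29

Gantt: | P0 0-10 | P1 10-19 | P2 19-21 |
Completion: P0=10  P1=19  P2=21
Turnaround (C−A): P0=10  P1=19  P2=21
Waiting = turnaround − burst: P0=0, P1=10, P2=19
Total waiting = 0 + 10 + 19 = 29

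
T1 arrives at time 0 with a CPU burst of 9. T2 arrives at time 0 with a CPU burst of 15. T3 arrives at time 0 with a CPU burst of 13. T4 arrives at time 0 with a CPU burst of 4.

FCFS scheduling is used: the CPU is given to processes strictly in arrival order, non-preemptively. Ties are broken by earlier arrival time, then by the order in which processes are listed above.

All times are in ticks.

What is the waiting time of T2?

Timeline: | T1 0-9 | T2 9-24 | T3 24-37 | T4 37-41 |
Completion: T1=9  T2=24  T3=37  T4=41
Turnaround (C−A): T1=9  T2=24  T3=37  T4=41
Waiting(T2) = turnaround − burst = 24 − 15 = 9

9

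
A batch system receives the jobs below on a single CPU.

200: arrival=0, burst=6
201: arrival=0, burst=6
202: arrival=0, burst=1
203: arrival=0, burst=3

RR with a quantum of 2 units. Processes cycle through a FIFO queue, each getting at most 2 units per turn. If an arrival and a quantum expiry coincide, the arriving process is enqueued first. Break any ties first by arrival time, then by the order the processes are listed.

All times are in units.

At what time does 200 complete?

14

Timeline: | 200 0-2 | 201 2-4 | 202 4-5 | 203 5-7 | 200 7-9 | 201 9-11 | 203 11-12 | 200 12-14 | 201 14-16 |
Completion: 200=14  201=16  202=5  203=12
Turnaround (C−A): 200=14  201=16  202=5  203=12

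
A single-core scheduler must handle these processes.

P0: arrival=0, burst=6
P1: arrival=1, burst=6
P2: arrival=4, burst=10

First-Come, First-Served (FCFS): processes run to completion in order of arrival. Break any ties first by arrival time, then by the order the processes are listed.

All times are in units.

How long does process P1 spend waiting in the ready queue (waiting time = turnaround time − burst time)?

Schedule: | P0 0-6 | P1 6-12 | P2 12-22 |
Completion: P0=6  P1=12  P2=22
Waiting(P1) = turnaround − burst = 11 − 6 = 5

5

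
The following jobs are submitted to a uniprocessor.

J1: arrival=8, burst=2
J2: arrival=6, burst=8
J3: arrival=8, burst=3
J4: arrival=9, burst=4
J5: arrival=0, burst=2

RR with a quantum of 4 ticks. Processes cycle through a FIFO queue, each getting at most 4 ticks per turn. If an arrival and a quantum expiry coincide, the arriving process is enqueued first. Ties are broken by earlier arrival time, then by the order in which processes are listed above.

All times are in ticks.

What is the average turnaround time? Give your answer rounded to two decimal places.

Schedule: | J5 0-2 | idle 2-6 | J2 6-10 | J1 10-12 | J3 12-15 | J4 15-19 | J2 19-23 |
Completion: J1=12  J2=23  J3=15  J4=19  J5=2
Turnaround (C−A): J1=4  J2=17  J3=7  J4=10  J5=2
Turnaround times: J1=4, J2=17, J3=7, J4=10, J5=2
Average turnaround = (4+17+7+10+2) / 5 = 40/5 = 8.00

8.00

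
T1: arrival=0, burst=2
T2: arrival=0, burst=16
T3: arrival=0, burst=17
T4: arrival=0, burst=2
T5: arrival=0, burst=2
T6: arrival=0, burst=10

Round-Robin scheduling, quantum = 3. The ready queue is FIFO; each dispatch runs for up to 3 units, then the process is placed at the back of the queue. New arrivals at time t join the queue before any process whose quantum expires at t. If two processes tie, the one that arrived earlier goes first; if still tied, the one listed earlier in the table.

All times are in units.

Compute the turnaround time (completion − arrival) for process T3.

Gantt: | T1 0-2 | T2 2-5 | T3 5-8 | T4 8-10 | T5 10-12 | T6 12-15 | T2 15-18 | T3 18-21 | T6 21-24 | T2 24-27 | T3 27-30 | T6 30-33 | T2 33-36 | T3 36-39 | T6 39-40 | T2 40-43 | T3 43-46 | T2 46-47 | T3 47-49 |
Completion: T1=2  T2=47  T3=49  T4=10  T5=12  T6=40
Turnaround (C−A): T1=2  T2=47  T3=49  T4=10  T5=12  T6=40
Turnaround(T3) = completion − arrival = 49 − 0 = 49

49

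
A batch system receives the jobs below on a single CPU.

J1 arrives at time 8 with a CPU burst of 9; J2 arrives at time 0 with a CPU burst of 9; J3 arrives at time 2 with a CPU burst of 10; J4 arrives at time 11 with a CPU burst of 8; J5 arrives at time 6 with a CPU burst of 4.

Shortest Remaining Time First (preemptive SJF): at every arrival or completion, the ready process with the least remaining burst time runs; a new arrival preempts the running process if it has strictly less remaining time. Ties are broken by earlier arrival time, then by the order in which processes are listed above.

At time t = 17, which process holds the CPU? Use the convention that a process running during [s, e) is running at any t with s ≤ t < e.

Timeline: | J2 0-9 | J5 9-13 | J4 13-21 | J1 21-30 | J3 30-40 |
Completion: J1=30  J2=9  J3=40  J4=21  J5=13
Turnaround (C−A): J1=22  J2=9  J3=38  J4=10  J5=7

J4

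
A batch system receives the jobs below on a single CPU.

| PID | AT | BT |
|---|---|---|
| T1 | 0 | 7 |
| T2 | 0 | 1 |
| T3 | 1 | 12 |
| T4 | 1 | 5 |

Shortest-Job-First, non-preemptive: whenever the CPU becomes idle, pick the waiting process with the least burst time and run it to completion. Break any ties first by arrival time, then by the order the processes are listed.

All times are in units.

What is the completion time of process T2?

Timeline: | T2 0-1 | T4 1-6 | T1 6-13 | T3 13-25 |
Completion: T1=13  T2=1  T3=25  T4=6

1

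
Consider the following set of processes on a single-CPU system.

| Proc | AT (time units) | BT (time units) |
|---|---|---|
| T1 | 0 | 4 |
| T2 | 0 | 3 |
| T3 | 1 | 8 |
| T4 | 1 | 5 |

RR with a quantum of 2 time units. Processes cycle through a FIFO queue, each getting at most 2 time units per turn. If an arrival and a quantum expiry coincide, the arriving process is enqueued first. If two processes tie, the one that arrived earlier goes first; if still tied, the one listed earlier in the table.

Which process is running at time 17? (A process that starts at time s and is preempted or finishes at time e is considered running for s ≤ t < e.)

Schedule: | T1 0-2 | T2 2-4 | T3 4-6 | T4 6-8 | T1 8-10 | T2 10-11 | T3 11-13 | T4 13-15 | T3 15-17 | T4 17-18 | T3 18-20 |
Completion: T1=10  T2=11  T3=20  T4=18
Turnaround (C−A): T1=10  T2=11  T3=19  T4=17

T4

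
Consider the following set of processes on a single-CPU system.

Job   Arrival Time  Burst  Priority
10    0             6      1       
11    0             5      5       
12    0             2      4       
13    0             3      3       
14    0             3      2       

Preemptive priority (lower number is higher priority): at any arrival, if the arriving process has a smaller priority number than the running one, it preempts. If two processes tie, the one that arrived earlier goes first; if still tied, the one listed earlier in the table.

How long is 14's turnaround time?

9

Gantt: | 10 0-6 | 14 6-9 | 13 9-12 | 12 12-14 | 11 14-19 |
Completion: 10=6  11=19  12=14  13=12  14=9
Turnaround(14) = completion − arrival = 9 − 0 = 9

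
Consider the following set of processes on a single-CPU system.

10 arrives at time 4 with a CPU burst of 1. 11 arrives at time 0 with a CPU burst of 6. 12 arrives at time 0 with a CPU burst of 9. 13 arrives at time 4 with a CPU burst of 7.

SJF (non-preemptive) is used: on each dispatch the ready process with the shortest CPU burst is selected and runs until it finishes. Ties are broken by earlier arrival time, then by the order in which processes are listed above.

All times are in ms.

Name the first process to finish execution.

11

Schedule: | 11 0-6 | 10 6-7 | 13 7-14 | 12 14-23 |
Completion: 10=7  11=6  12=23  13=14
Turnaround (C−A): 10=3  11=6  12=23  13=10
Finish order: 11 → 10 → 13 → 12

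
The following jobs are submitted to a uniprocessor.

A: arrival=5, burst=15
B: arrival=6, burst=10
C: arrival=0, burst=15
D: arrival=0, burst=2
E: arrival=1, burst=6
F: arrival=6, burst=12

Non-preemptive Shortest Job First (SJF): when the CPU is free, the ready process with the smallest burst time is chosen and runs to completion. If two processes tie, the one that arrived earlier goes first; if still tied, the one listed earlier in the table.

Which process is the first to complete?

D

Gantt: | D 0-2 | E 2-8 | B 8-18 | F 18-30 | C 30-45 | A 45-60 |
Completion: A=60  B=18  C=45  D=2  E=8  F=30
Turnaround (C−A): A=55  B=12  C=45  D=2  E=7  F=24
Finish order: D → E → B → F → C → A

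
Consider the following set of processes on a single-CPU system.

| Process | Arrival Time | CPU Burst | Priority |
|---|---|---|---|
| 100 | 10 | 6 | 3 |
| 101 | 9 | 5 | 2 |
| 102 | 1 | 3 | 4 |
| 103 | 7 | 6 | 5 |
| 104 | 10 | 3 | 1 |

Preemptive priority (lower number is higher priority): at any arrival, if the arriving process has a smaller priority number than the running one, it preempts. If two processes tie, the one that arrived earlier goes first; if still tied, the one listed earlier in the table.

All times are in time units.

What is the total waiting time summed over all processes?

24

Gantt: | idle 0-1 | 102 1-4 | idle 4-7 | 103 7-9 | 101 9-10 | 104 10-13 | 101 13-17 | 100 17-23 | 103 23-27 |
Completion: 100=23  101=17  102=4  103=27  104=13
Turnaround (C−A): 100=13  101=8  102=3  103=20  104=3
Waiting = turnaround − burst: 100=7, 101=3, 102=0, 103=14, 104=0
Total waiting = 7 + 3 + 0 + 14 + 0 = 24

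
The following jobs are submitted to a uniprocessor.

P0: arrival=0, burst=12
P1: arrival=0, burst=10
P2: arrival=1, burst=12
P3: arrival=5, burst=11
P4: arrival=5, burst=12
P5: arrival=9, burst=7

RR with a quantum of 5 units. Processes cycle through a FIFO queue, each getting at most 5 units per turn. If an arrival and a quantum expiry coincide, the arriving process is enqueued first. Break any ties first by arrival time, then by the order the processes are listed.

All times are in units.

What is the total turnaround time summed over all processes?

323

Gantt: | P0 0-5 | P1 5-10 | P2 10-15 | P3 15-20 | P4 20-25 | P0 25-30 | P5 30-35 | P1 35-40 | P2 40-45 | P3 45-50 | P4 50-55 | P0 55-57 | P5 57-59 | P2 59-61 | P3 61-62 | P4 62-64 |
Completion: P0=57  P1=40  P2=61  P3=62  P4=64  P5=59
Turnaround (C−A): P0=57  P1=40  P2=60  P3=57  P4=59  P5=50
Turnaround = completion − arrival: P0=57, P1=40, P2=60, P3=57, P4=59, P5=50
Total turnaround = 57 + 40 + 60 + 57 + 59 + 50 = 323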